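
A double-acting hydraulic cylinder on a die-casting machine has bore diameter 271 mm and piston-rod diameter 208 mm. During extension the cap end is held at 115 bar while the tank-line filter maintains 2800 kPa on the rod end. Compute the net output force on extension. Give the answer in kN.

F ≈ 597 kN

Cap-side area A_cap = π/4 × (271 mm)² = 57680 mm^2
Rod-side annular area A_ann = π/4 × (271² − 208²) = 23700 mm^2
Net thrust = P_cap·A_cap − P_rod·A_ann = 663.3 kN − 66.36 kN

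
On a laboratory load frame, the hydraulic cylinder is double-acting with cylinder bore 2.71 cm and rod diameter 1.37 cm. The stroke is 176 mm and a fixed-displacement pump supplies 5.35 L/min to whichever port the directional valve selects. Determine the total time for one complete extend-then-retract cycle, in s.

Cap-side area A_cap = π/4 × (2.71 cm)² = 5.768 cm^2
Rod-side annular area A_ann = π/4 × (2.71² − 1.37²) = 4.294 cm^2
t_ext = A_cap·L/Q = 1.139 s
t_ret = A_ann·L/Q = 0.8475 s
t_cycle = t_ext + t_ret

t ≈ 1.99 s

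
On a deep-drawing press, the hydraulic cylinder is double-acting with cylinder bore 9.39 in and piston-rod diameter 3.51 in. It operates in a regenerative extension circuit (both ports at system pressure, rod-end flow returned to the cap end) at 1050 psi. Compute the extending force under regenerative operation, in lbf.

With equal pressure on both faces, forces on the annular region cancel; the net push is pressure × rod cross-section.
Rod cross-section A_rod = π/4 × (3.51 in)² = 9.676 in^2
F = P × A_rod

F ≈ 10200 lbf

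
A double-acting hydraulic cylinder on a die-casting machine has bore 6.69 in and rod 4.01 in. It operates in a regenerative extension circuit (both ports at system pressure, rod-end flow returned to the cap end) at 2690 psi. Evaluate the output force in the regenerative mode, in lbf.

F ≈ 34000 lbf

With equal pressure on both faces, forces on the annular region cancel; the net push is pressure × rod cross-section.
Rod cross-section A_rod = π/4 × (4.01 in)² = 12.63 in^2
F = P × A_rod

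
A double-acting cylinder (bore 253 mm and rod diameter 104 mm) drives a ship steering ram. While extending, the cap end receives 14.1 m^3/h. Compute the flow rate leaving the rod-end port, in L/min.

Q_out ≈ 195 L/min

Cap-side area A_cap = π/4 × (253 mm)² = 50270 mm^2
Rod-side annular area A_ann = π/4 × (253² − 104²) = 41780 mm^2
Piston speed v = Q_in/A_cap; rod-end outflow Q_out = v × A_ann = Q_in × A_ann/A_cap.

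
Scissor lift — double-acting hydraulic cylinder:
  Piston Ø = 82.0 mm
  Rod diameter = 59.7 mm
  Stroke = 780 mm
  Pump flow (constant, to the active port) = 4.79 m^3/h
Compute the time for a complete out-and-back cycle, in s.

t ≈ 4.55 s

Cap-side area A_cap = π/4 × (82.0 mm)² = 5281 mm^2
Rod-side annular area A_ann = π/4 × (82.0² − 59.7²) = 2482 mm^2
t_ext = A_cap·L/Q = 3.096 s
t_ret = A_ann·L/Q = 1.455 s
t_cycle = t_ext + t_ret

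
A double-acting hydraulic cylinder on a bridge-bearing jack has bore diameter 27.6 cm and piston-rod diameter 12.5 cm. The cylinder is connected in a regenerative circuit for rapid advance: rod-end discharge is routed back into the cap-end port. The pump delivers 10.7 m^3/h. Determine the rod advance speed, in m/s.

In regeneration the rod-end outflow joins the pump flow into the cap end, so the net volume the pump must supply per unit advance equals the rod cross-section area.
Rod cross-section A_rod = π/4 × (12.5 cm)² = 122.7 cm^2
v = Q_pump / A_rod

v ≈ 0.242 m/s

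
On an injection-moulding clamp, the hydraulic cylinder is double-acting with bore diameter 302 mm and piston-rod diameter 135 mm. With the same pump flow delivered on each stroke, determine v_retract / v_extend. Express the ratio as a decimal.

Cap-side area A_cap = π/4 × (302 mm)² = 71630 mm^2
Rod-side annular area A_ann = π/4 × (302² − 135²) = 57320 mm^2
For equal Q, v ∝ 1/A, so v_ret/v_ext = A_cap/A_ann.

v_ret/v_ext ≈ 1.25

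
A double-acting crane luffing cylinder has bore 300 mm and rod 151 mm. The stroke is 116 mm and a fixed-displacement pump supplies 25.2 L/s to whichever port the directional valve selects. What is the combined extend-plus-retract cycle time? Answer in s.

Cap-side area A_cap = π/4 × (300 mm)² = 70690 mm^2
Rod-side annular area A_ann = π/4 × (300² − 151²) = 52780 mm^2
t_ext = A_cap·L/Q = 0.3254 s
t_ret = A_ann·L/Q = 0.2429 s
t_cycle = t_ext + t_ret

t ≈ 0.568 s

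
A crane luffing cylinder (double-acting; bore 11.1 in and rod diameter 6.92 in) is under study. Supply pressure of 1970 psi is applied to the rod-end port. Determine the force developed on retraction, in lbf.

Rod-side annular area A_ann = π/4 × (11.1² − 6.92²) = 59.16 in^2
On retraction the pressure acts on the annular area (bore minus rod).
F = P × A_ann

F ≈ 1.17e5 lbf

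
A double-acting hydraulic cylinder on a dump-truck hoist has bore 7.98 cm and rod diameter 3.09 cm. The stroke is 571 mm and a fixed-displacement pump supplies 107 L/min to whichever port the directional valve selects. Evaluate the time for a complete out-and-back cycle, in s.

t ≈ 2.96 s

Cap-side area A_cap = π/4 × (7.98 cm)² = 50.01 cm^2
Rod-side annular area A_ann = π/4 × (7.98² − 3.09²) = 42.52 cm^2
t_ext = A_cap·L/Q = 1.601 s
t_ret = A_ann·L/Q = 1.361 s
t_cycle = t_ext + t_ret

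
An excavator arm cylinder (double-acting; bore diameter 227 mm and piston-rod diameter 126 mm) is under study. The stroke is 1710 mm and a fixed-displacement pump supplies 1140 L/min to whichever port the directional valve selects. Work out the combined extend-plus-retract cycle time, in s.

Cap-side area A_cap = π/4 × (227 mm)² = 40470 mm^2
Rod-side annular area A_ann = π/4 × (227² − 126²) = 28000 mm^2
t_ext = A_cap·L/Q = 3.642 s
t_ret = A_ann·L/Q = 2.520 s
t_cycle = t_ext + t_ret

t ≈ 6.16 s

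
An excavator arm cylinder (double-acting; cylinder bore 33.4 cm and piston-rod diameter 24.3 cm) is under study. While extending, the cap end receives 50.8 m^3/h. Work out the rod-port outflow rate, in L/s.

Q_out ≈ 6.64 L/s

Cap-side area A_cap = π/4 × (33.4 cm)² = 876.2 cm^2
Rod-side annular area A_ann = π/4 × (33.4² − 24.3²) = 412.4 cm^2
Piston speed v = Q_in/A_cap; rod-end outflow Q_out = v × A_ann = Q_in × A_ann/A_cap.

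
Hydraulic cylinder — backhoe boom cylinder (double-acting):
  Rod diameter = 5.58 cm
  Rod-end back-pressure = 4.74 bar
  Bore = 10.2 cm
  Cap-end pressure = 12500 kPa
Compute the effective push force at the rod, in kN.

Cap-side area A_cap = π/4 × (10.2 cm)² = 81.71 cm^2
Rod-side annular area A_ann = π/4 × (10.2² − 5.58²) = 57.26 cm^2
Net thrust = P_cap·A_cap − P_rod·A_ann = 102.1 kN − 2.714 kN

F ≈ 99.4 kN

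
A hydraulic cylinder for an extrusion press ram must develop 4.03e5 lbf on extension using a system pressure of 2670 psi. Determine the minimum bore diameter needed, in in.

D ≈ 13.9 in

Extension force acts on the full piston face: F = P × (π/4)D².
D = √(4F / (πP)) = √(4 × 4.03e5 lbf / (π × 2670 psi))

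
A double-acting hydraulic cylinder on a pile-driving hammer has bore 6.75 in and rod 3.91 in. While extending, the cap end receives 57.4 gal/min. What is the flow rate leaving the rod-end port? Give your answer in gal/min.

Cap-side area A_cap = π/4 × (6.75 in)² = 35.78 in^2
Rod-side annular area A_ann = π/4 × (6.75² − 3.91²) = 23.78 in^2
Piston speed v = Q_in/A_cap; rod-end outflow Q_out = v × A_ann = Q_in × A_ann/A_cap.

Q_out ≈ 38.1 gal/min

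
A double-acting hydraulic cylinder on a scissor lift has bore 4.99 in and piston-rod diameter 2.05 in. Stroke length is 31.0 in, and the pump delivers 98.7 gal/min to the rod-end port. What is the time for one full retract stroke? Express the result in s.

t ≈ 1.33 s

Rod-side annular area A_ann = π/4 × (4.99² − 2.05²) = 16.26 in^2
Swept volume V = A × L; t = V / Q = A·L / Q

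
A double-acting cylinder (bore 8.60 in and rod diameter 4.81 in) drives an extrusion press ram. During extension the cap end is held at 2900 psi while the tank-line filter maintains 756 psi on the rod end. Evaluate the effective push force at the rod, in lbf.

F ≈ 1.38e5 lbf

Cap-side area A_cap = π/4 × (8.60 in)² = 58.09 in^2
Rod-side annular area A_ann = π/4 × (8.60² − 4.81²) = 39.92 in^2
Net thrust = P_cap·A_cap − P_rod·A_ann = 1.685e5 lbf − 30180 lbf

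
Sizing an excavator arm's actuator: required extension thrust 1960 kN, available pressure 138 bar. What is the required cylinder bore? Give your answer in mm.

D ≈ 425 mm

Extension force acts on the full piston face: F = P × (π/4)D².
D = √(4F / (πP)) = √(4 × 1960 kN / (π × 138 bar))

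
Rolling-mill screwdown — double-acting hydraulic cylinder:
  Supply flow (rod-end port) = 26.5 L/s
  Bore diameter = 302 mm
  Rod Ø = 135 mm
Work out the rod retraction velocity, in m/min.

v ≈ 27.7 m/min

Rod-side annular area A_ann = π/4 × (302² − 135²) = 57320 mm^2
Flow into the rod-end port fills the annular volume.
v = Q / A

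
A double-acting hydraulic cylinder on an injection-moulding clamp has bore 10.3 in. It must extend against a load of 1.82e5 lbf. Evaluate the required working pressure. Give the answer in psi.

Cap-side area A_cap = π/4 × (10.3 in)² = 83.32 in^2
P = F / A = 1.82e5 lbf / A

P ≈ 2180 psi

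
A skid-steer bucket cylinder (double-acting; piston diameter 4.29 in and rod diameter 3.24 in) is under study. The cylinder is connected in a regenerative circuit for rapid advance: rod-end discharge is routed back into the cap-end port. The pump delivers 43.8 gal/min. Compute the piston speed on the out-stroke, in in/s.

v ≈ 20.5 in/s

In regeneration the rod-end outflow joins the pump flow into the cap end, so the net volume the pump must supply per unit advance equals the rod cross-section area.
Rod cross-section A_rod = π/4 × (3.24 in)² = 8.245 in^2
v = Q_pump / A_rod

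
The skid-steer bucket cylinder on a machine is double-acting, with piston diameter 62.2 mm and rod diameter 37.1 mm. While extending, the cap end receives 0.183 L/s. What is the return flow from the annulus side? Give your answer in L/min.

Q_out ≈ 7.07 L/min

Cap-side area A_cap = π/4 × (62.2 mm)² = 3039 mm^2
Rod-side annular area A_ann = π/4 × (62.2² − 37.1²) = 1958 mm^2
Piston speed v = Q_in/A_cap; rod-end outflow Q_out = v × A_ann = Q_in × A_ann/A_cap.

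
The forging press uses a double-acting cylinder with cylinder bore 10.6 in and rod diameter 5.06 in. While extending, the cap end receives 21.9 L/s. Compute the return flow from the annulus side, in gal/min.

Cap-side area A_cap = π/4 × (10.6 in)² = 88.25 in^2
Rod-side annular area A_ann = π/4 × (10.6² − 5.06²) = 68.14 in^2
Piston speed v = Q_in/A_cap; rod-end outflow Q_out = v × A_ann = Q_in × A_ann/A_cap.

Q_out ≈ 268 gal/min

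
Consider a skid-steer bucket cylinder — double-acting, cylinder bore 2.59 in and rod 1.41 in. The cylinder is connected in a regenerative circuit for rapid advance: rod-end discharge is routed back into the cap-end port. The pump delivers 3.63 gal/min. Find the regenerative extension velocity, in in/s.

v ≈ 8.95 in/s

In regeneration the rod-end outflow joins the pump flow into the cap end, so the net volume the pump must supply per unit advance equals the rod cross-section area.
Rod cross-section A_rod = π/4 × (1.41 in)² = 1.561 in^2
v = Q_pump / A_rod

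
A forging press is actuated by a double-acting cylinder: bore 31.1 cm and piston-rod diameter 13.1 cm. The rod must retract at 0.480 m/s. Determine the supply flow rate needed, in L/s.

Rod-side annular area A_ann = π/4 × (31.1² − 13.1²) = 624.9 cm^2
Q = A × v

Q ≈ 30.0 L/s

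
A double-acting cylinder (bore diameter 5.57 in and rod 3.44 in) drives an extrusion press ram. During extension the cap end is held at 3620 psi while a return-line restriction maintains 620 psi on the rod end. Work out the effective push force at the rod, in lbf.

F ≈ 78900 lbf

Cap-side area A_cap = π/4 × (5.57 in)² = 24.37 in^2
Rod-side annular area A_ann = π/4 × (5.57² − 3.44²) = 15.07 in^2
Net thrust = P_cap·A_cap − P_rod·A_ann = 88210 lbf − 9345 lbf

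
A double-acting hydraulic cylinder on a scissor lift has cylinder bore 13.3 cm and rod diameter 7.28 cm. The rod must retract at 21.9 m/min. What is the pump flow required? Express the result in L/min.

Rod-side annular area A_ann = π/4 × (13.3² − 7.28²) = 97.30 cm^2
Q = A × v

Q ≈ 213 L/min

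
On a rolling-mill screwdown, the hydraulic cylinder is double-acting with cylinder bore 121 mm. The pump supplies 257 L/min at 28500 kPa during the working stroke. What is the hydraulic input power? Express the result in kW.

Hydraulic power = P × Q

W ≈ 122 kW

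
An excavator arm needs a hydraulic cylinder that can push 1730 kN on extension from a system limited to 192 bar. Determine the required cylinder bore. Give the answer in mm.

Extension force acts on the full piston face: F = P × (π/4)D².
D = √(4F / (πP)) = √(4 × 1730 kN / (π × 192 bar))

D ≈ 339 mm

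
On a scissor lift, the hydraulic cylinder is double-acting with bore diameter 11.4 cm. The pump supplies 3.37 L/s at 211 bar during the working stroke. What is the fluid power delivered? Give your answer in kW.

W ≈ 71.1 kW

Hydraulic power = P × Q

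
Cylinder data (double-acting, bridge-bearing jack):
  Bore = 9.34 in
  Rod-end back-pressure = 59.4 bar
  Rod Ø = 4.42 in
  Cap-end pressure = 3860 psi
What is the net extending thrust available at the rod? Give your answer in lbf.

F ≈ 2.19e5 lbf

Cap-side area A_cap = π/4 × (9.34 in)² = 68.51 in^2
Rod-side annular area A_ann = π/4 × (9.34² − 4.42²) = 53.17 in^2
Net thrust = P_cap·A_cap − P_rod·A_ann = 2.645e5 lbf − 45810 lbf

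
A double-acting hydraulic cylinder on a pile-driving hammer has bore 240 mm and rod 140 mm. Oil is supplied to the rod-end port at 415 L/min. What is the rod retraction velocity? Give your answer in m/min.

v ≈ 13.9 m/min

Rod-side annular area A_ann = π/4 × (240² − 140²) = 29850 mm^2
Flow into the rod-end port fills the annular volume.
v = Q / A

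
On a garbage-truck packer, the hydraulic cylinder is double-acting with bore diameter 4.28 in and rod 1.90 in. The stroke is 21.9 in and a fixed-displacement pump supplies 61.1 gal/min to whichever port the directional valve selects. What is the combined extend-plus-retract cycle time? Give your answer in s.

t ≈ 2.41 s

Cap-side area A_cap = π/4 × (4.28 in)² = 14.39 in^2
Rod-side annular area A_ann = π/4 × (4.28² − 1.90²) = 11.55 in^2
t_ext = A_cap·L/Q = 1.339 s
t_ret = A_ann·L/Q = 1.075 s
t_cycle = t_ext + t_ret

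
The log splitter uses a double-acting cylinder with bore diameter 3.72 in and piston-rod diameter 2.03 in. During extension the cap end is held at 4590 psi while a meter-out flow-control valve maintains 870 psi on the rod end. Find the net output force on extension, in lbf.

Cap-side area A_cap = π/4 × (3.72 in)² = 10.87 in^2
Rod-side annular area A_ann = π/4 × (3.72² − 2.03²) = 7.632 in^2
Net thrust = P_cap·A_cap − P_rod·A_ann = 49890 lbf − 6640 lbf

F ≈ 43200 lbf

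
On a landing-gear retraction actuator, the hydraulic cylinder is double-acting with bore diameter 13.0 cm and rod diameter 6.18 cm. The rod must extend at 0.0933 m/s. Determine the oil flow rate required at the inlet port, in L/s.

Q ≈ 1.24 L/s

Cap-side area A_cap = π/4 × (13.0 cm)² = 132.7 cm^2
Q = A × v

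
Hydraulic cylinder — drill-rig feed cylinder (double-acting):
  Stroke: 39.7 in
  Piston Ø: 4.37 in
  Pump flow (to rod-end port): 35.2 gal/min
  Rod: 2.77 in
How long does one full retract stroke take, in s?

Rod-side annular area A_ann = π/4 × (4.37² − 2.77²) = 8.972 in^2
Swept volume V = A × L; t = V / Q = A·L / Q

t ≈ 2.63 s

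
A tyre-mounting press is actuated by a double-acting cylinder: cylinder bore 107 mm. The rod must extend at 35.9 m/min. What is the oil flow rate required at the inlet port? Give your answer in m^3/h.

Q ≈ 19.4 m^3/h

Cap-side area A_cap = π/4 × (107 mm)² = 8992 mm^2
Q = A × v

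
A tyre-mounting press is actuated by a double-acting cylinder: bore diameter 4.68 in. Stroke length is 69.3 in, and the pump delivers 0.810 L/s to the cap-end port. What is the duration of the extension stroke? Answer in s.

Cap-side area A_cap = π/4 × (4.68 in)² = 17.20 in^2
Swept volume V = A × L; t = V / Q = A·L / Q

t ≈ 24.1 s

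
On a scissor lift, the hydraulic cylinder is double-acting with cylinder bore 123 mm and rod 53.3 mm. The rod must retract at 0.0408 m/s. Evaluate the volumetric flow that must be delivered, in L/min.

Rod-side annular area A_ann = π/4 × (123² − 53.3²) = 9651 mm^2
Q = A × v

Q ≈ 23.6 L/min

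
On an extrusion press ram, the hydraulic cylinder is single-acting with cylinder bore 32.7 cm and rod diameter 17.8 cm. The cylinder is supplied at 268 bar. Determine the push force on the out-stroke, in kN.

Cap-side area A_cap = π/4 × (32.7 cm)² = 839.8 cm^2
F = P × A_cap = 268 bar × A_cap

F ≈ 2250 kN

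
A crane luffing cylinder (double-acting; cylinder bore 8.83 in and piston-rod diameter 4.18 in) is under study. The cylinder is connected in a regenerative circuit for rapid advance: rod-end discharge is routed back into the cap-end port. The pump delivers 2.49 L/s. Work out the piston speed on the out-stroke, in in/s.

v ≈ 11.1 in/s

In regeneration the rod-end outflow joins the pump flow into the cap end, so the net volume the pump must supply per unit advance equals the rod cross-section area.
Rod cross-section A_rod = π/4 × (4.18 in)² = 13.72 in^2
v = Q_pump / A_rod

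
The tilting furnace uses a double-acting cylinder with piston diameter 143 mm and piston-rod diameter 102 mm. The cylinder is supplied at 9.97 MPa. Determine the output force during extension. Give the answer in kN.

Cap-side area A_cap = π/4 × (143 mm)² = 16060 mm^2
F = P × A_cap = 9.97 MPa × A_cap

F ≈ 160 kN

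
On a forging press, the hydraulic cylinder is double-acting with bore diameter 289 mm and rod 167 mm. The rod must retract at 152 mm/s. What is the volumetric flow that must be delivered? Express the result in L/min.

Rod-side annular area A_ann = π/4 × (289² − 167²) = 43690 mm^2
Q = A × v

Q ≈ 398 L/min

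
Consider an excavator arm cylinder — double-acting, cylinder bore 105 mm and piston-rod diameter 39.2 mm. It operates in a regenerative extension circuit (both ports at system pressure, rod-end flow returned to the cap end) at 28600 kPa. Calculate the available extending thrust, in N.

With equal pressure on both faces, forces on the annular region cancel; the net push is pressure × rod cross-section.
Rod cross-section A_rod = π/4 × (39.2 mm)² = 1207 mm^2
F = P × A_rod

F ≈ 34500 N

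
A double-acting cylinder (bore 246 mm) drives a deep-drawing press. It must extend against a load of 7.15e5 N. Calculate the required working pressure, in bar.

Cap-side area A_cap = π/4 × (246 mm)² = 47530 mm^2
P = F / A = 7.15e5 N / A

P ≈ 150 bar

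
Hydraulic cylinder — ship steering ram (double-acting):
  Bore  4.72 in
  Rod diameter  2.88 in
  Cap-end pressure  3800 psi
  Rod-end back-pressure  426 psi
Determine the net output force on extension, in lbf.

F ≈ 61800 lbf

Cap-side area A_cap = π/4 × (4.72 in)² = 17.50 in^2
Rod-side annular area A_ann = π/4 × (4.72² − 2.88²) = 10.98 in^2
Net thrust = P_cap·A_cap − P_rod·A_ann = 66490 lbf − 4679 lbf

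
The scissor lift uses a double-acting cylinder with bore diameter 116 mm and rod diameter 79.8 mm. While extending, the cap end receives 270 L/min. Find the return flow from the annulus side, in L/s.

Q_out ≈ 2.37 L/s

Cap-side area A_cap = π/4 × (116 mm)² = 10570 mm^2
Rod-side annular area A_ann = π/4 × (116² − 79.8²) = 5567 mm^2
Piston speed v = Q_in/A_cap; rod-end outflow Q_out = v × A_ann = Q_in × A_ann/A_cap.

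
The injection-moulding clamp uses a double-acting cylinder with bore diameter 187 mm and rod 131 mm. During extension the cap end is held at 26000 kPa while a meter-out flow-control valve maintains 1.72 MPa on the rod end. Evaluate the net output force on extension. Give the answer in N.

Cap-side area A_cap = π/4 × (187 mm)² = 27460 mm^2
Rod-side annular area A_ann = π/4 × (187² − 131²) = 13990 mm^2
Net thrust = P_cap·A_cap − P_rod·A_ann = 7.141e5 N − 24060 N

F ≈ 6.90e5 N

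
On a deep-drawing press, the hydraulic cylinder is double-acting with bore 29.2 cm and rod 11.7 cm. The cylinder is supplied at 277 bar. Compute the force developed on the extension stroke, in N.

F ≈ 1.85e6 N

Cap-side area A_cap = π/4 × (29.2 cm)² = 669.7 cm^2
F = P × A_cap = 277 bar × A_cap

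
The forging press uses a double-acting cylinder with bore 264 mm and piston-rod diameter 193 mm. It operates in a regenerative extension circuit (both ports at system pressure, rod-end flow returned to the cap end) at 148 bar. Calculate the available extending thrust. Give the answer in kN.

With equal pressure on both faces, forces on the annular region cancel; the net push is pressure × rod cross-section.
Rod cross-section A_rod = π/4 × (193 mm)² = 29260 mm^2
F = P × A_rod

F ≈ 433 kN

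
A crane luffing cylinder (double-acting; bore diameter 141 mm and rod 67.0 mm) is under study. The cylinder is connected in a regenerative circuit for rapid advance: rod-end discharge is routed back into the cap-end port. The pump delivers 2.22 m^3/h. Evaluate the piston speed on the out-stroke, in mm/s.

v ≈ 175 mm/s

In regeneration the rod-end outflow joins the pump flow into the cap end, so the net volume the pump must supply per unit advance equals the rod cross-section area.
Rod cross-section A_rod = π/4 × (67.0 mm)² = 3526 mm^2
v = Q_pump / A_rod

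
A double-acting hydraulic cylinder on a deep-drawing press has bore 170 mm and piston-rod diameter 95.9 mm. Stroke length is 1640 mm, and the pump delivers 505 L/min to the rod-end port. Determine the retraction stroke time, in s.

t ≈ 3.02 s

Rod-side annular area A_ann = π/4 × (170² − 95.9²) = 15470 mm^2
Swept volume V = A × L; t = V / Q = A·L / Q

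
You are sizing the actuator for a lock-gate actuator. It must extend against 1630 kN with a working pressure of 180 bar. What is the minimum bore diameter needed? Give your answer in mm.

Extension force acts on the full piston face: F = P × (π/4)D².
D = √(4F / (πP)) = √(4 × 1630 kN / (π × 180 bar))

D ≈ 340 mm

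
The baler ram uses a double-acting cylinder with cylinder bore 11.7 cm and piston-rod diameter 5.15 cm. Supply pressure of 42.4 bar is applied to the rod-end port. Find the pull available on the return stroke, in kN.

Rod-side annular area A_ann = π/4 × (11.7² − 5.15²) = 86.68 cm^2
On retraction the pressure acts on the annular area (bore minus rod).
F = P × A_ann

F ≈ 36.8 kN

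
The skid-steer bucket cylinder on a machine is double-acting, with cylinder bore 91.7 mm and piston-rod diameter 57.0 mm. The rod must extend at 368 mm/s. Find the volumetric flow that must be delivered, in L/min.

Cap-side area A_cap = π/4 × (91.7 mm)² = 6604 mm^2
Q = A × v

Q ≈ 146 L/min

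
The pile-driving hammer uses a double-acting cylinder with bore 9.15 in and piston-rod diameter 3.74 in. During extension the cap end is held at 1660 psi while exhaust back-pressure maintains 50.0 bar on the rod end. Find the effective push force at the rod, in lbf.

Cap-side area A_cap = π/4 × (9.15 in)² = 65.76 in^2
Rod-side annular area A_ann = π/4 × (9.15² − 3.74²) = 54.77 in^2
Net thrust = P_cap·A_cap − P_rod·A_ann = 1.092e5 lbf − 39720 lbf

F ≈ 69400 lbf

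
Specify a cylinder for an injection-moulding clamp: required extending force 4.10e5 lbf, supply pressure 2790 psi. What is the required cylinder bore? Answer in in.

Extension force acts on the full piston face: F = P × (π/4)D².
D = √(4F / (πP)) = √(4 × 4.10e5 lbf / (π × 2790 psi))

D ≈ 13.7 in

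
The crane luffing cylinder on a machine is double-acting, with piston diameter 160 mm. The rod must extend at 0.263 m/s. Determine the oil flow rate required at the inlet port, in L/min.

Q ≈ 317 L/min

Cap-side area A_cap = π/4 × (160 mm)² = 20110 mm^2
Q = A × v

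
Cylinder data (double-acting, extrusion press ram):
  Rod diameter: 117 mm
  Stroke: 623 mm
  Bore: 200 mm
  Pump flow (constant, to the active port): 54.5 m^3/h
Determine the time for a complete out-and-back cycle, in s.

t ≈ 2.14 s

Cap-side area A_cap = π/4 × (200 mm)² = 31420 mm^2
Rod-side annular area A_ann = π/4 × (200² − 117²) = 20660 mm^2
t_ext = A_cap·L/Q = 1.293 s
t_ret = A_ann·L/Q = 0.8504 s
t_cycle = t_ext + t_ret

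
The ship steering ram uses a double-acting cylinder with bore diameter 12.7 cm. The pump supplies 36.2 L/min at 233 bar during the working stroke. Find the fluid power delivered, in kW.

W ≈ 14.1 kW

Hydraulic power = P × Q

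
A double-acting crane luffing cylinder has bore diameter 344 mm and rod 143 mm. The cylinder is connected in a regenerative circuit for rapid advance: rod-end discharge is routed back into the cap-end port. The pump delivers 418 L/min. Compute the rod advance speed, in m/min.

v ≈ 26.0 m/min

In regeneration the rod-end outflow joins the pump flow into the cap end, so the net volume the pump must supply per unit advance equals the rod cross-section area.
Rod cross-section A_rod = π/4 × (143 mm)² = 16060 mm^2
v = Q_pump / A_rod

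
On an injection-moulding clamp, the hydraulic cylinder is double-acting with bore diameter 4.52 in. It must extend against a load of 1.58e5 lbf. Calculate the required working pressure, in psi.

Cap-side area A_cap = π/4 × (4.52 in)² = 16.05 in^2
P = F / A = 1.58e5 lbf / A

P ≈ 9850 psi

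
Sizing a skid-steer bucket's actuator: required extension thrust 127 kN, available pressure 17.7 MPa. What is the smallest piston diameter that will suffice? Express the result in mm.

Extension force acts on the full piston face: F = P × (π/4)D².
D = √(4F / (πP)) = √(4 × 127 kN / (π × 17.7 MPa))

D ≈ 95.6 mm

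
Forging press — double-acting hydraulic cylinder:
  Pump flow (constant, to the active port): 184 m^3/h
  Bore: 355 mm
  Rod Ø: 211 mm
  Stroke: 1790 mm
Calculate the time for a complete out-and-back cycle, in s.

t ≈ 5.71 s

Cap-side area A_cap = π/4 × (355 mm)² = 98980 mm^2
Rod-side annular area A_ann = π/4 × (355² − 211²) = 64010 mm^2
t_ext = A_cap·L/Q = 3.466 s
t_ret = A_ann·L/Q = 2.242 s
t_cycle = t_ext + t_ret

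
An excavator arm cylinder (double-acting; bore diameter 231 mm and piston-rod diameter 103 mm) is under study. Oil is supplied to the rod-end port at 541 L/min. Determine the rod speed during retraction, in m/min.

v ≈ 16.1 m/min

Rod-side annular area A_ann = π/4 × (231² − 103²) = 33580 mm^2
Flow into the rod-end port fills the annular volume.
v = Q / A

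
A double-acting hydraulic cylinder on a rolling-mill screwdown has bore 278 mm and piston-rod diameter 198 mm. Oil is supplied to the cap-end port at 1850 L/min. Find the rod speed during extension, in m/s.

Cap-side area A_cap = π/4 × (278 mm)² = 60700 mm^2
v = Q / A

v ≈ 0.508 m/s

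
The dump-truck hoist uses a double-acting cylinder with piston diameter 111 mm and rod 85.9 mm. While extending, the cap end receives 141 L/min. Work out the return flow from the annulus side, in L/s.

Q_out ≈ 0.943 L/s

Cap-side area A_cap = π/4 × (111 mm)² = 9677 mm^2
Rod-side annular area A_ann = π/4 × (111² − 85.9²) = 3882 mm^2
Piston speed v = Q_in/A_cap; rod-end outflow Q_out = v × A_ann = Q_in × A_ann/A_cap.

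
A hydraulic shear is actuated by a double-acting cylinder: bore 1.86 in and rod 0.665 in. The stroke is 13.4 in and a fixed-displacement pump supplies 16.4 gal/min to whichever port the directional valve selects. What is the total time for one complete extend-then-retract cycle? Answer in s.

t ≈ 1.08 s

Cap-side area A_cap = π/4 × (1.86 in)² = 2.717 in^2
Rod-side annular area A_ann = π/4 × (1.86² − 0.665²) = 2.370 in^2
t_ext = A_cap·L/Q = 0.5767 s
t_ret = A_ann·L/Q = 0.5029 s
t_cycle = t_ext + t_ret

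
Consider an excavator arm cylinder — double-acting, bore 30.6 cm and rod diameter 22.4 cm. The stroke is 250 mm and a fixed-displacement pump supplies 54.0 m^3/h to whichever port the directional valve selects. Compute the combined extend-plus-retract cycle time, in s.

t ≈ 1.79 s

Cap-side area A_cap = π/4 × (30.6 cm)² = 735.4 cm^2
Rod-side annular area A_ann = π/4 × (30.6² − 22.4²) = 341.3 cm^2
t_ext = A_cap·L/Q = 1.226 s
t_ret = A_ann·L/Q = 0.5689 s
t_cycle = t_ext + t_ret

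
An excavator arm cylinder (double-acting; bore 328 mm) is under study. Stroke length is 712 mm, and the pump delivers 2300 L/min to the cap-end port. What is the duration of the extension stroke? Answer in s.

t ≈ 1.57 s

Cap-side area A_cap = π/4 × (328 mm)² = 84500 mm^2
Swept volume V = A × L; t = V / Q = A·L / Q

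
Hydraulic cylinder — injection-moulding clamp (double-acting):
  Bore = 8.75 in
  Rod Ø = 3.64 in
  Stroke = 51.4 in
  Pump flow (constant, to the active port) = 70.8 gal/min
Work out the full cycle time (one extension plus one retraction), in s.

t ≈ 20.7 s

Cap-side area A_cap = π/4 × (8.75 in)² = 60.13 in^2
Rod-side annular area A_ann = π/4 × (8.75² − 3.64²) = 49.73 in^2
t_ext = A_cap·L/Q = 11.34 s
t_ret = A_ann·L/Q = 9.377 s
t_cycle = t_ext + t_ret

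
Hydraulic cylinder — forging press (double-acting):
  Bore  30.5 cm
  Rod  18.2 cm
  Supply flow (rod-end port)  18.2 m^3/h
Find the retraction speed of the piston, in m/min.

v ≈ 6.45 m/min

Rod-side annular area A_ann = π/4 × (30.5² − 18.2²) = 470.5 cm^2
Flow into the rod-end port fills the annular volume.
v = Q / A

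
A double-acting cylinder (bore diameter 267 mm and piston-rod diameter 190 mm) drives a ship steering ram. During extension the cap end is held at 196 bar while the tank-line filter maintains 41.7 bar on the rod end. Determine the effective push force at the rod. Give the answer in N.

F ≈ 9.82e5 N

Cap-side area A_cap = π/4 × (267 mm)² = 55990 mm^2
Rod-side annular area A_ann = π/4 × (267² − 190²) = 27640 mm^2
Net thrust = P_cap·A_cap − P_rod·A_ann = 1.097e6 N − 1.152e5 N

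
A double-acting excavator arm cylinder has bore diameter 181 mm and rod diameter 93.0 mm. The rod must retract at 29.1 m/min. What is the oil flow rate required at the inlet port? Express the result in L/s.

Rod-side annular area A_ann = π/4 × (181² − 93.0²) = 18940 mm^2
Q = A × v

Q ≈ 9.18 L/s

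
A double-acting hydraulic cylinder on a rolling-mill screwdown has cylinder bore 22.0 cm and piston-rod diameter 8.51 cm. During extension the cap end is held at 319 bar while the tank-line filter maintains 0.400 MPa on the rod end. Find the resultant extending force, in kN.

F ≈ 1200 kN

Cap-side area A_cap = π/4 × (22.0 cm)² = 380.1 cm^2
Rod-side annular area A_ann = π/4 × (22.0² − 8.51²) = 323.3 cm^2
Net thrust = P_cap·A_cap − P_rod·A_ann = 1213 kN − 12.93 kN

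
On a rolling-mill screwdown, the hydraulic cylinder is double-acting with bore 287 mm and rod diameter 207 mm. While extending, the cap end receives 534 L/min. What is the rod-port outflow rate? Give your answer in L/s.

Cap-side area A_cap = π/4 × (287 mm)² = 64690 mm^2
Rod-side annular area A_ann = π/4 × (287² − 207²) = 31040 mm^2
Piston speed v = Q_in/A_cap; rod-end outflow Q_out = v × A_ann = Q_in × A_ann/A_cap.

Q_out ≈ 4.27 L/s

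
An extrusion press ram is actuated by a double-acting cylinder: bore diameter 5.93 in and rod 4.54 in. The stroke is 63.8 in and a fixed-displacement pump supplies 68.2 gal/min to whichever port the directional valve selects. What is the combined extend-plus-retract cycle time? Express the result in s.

t ≈ 9.49 s

Cap-side area A_cap = π/4 × (5.93 in)² = 27.62 in^2
Rod-side annular area A_ann = π/4 × (5.93² − 4.54²) = 11.43 in^2
t_ext = A_cap·L/Q = 6.711 s
t_ret = A_ann·L/Q = 2.777 s
t_cycle = t_ext + t_ret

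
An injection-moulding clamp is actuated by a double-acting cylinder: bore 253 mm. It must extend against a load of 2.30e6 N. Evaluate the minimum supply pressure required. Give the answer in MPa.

P ≈ 45.8 MPa

Cap-side area A_cap = π/4 × (253 mm)² = 50270 mm^2
P = F / A = 2.30e6 N / A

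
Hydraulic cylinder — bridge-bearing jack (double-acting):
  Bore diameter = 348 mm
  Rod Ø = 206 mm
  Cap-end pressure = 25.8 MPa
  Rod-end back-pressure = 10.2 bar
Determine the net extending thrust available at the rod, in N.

Cap-side area A_cap = π/4 × (348 mm)² = 95110 mm^2
Rod-side annular area A_ann = π/4 × (348² − 206²) = 61790 mm^2
Net thrust = P_cap·A_cap − P_rod·A_ann = 2.454e6 N − 63020 N

F ≈ 2.39e6 N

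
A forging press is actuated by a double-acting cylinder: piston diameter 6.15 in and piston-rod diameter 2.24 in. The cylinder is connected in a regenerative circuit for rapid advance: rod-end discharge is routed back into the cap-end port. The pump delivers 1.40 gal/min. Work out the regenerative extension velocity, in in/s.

v ≈ 1.37 in/s

In regeneration the rod-end outflow joins the pump flow into the cap end, so the net volume the pump must supply per unit advance equals the rod cross-section area.
Rod cross-section A_rod = π/4 × (2.24 in)² = 3.941 in^2
v = Q_pump / A_rod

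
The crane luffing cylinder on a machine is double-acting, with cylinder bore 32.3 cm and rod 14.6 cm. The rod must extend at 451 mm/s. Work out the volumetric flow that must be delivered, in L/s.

Cap-side area A_cap = π/4 × (32.3 cm)² = 819.4 cm^2
Q = A × v

Q ≈ 37.0 L/s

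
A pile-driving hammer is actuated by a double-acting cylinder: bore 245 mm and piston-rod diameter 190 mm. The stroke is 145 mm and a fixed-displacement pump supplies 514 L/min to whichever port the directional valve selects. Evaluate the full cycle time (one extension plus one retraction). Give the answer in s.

Cap-side area A_cap = π/4 × (245 mm)² = 47140 mm^2
Rod-side annular area A_ann = π/4 × (245² − 190²) = 18790 mm^2
t_ext = A_cap·L/Q = 0.7980 s
t_ret = A_ann·L/Q = 0.3181 s
t_cycle = t_ext + t_ret

t ≈ 1.12 s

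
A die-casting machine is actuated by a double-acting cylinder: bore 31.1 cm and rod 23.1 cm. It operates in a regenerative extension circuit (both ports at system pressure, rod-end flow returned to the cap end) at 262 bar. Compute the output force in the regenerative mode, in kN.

F ≈ 1100 kN

With equal pressure on both faces, forces on the annular region cancel; the net push is pressure × rod cross-section.
Rod cross-section A_rod = π/4 × (23.1 cm)² = 419.1 cm^2
F = P × A_rod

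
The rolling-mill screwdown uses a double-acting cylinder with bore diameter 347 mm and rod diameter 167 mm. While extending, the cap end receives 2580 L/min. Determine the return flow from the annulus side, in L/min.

Cap-side area A_cap = π/4 × (347 mm)² = 94570 mm^2
Rod-side annular area A_ann = π/4 × (347² − 167²) = 72670 mm^2
Piston speed v = Q_in/A_cap; rod-end outflow Q_out = v × A_ann = Q_in × A_ann/A_cap.

Q_out ≈ 1980 L/min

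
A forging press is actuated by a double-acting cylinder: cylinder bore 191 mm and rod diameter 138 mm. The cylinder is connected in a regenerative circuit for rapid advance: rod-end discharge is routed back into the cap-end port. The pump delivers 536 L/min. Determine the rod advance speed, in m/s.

v ≈ 0.597 m/s

In regeneration the rod-end outflow joins the pump flow into the cap end, so the net volume the pump must supply per unit advance equals the rod cross-section area.
Rod cross-section A_rod = π/4 × (138 mm)² = 14960 mm^2
v = Q_pump / A_rod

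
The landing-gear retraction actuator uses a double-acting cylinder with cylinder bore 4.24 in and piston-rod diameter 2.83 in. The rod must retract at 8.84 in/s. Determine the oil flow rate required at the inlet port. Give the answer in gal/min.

Rod-side annular area A_ann = π/4 × (4.24² − 2.83²) = 7.829 in^2
Q = A × v

Q ≈ 18.0 gal/min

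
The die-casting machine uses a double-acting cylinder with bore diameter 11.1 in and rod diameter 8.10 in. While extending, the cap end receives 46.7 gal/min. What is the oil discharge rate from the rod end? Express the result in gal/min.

Q_out ≈ 21.8 gal/min

Cap-side area A_cap = π/4 × (11.1 in)² = 96.77 in^2
Rod-side annular area A_ann = π/4 × (11.1² − 8.10²) = 45.24 in^2
Piston speed v = Q_in/A_cap; rod-end outflow Q_out = v × A_ann = Q_in × A_ann/A_cap.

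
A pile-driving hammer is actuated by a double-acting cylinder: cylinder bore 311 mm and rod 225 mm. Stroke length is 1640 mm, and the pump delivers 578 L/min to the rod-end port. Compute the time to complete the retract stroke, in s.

t ≈ 6.16 s

Rod-side annular area A_ann = π/4 × (311² − 225²) = 36200 mm^2
Swept volume V = A × L; t = V / Q = A·L / Q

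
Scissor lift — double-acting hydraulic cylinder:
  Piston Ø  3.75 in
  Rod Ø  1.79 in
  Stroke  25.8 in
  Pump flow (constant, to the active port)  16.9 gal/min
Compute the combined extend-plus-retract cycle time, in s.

Cap-side area A_cap = π/4 × (3.75 in)² = 11.04 in^2
Rod-side annular area A_ann = π/4 × (3.75² − 1.79²) = 8.528 in^2
t_ext = A_cap·L/Q = 4.380 s
t_ret = A_ann·L/Q = 3.382 s
t_cycle = t_ext + t_ret

t ≈ 7.76 s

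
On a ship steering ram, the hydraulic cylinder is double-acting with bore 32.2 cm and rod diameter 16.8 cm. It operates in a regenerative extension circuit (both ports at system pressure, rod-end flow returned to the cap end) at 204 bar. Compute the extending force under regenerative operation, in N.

F ≈ 4.52e5 N

With equal pressure on both faces, forces on the annular region cancel; the net push is pressure × rod cross-section.
Rod cross-section A_rod = π/4 × (16.8 cm)² = 221.7 cm^2
F = P × A_rod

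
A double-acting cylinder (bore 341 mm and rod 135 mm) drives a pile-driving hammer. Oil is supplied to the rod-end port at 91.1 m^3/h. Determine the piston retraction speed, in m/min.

Rod-side annular area A_ann = π/4 × (341² − 135²) = 77010 mm^2
Flow into the rod-end port fills the annular volume.
v = Q / A

v ≈ 19.7 m/min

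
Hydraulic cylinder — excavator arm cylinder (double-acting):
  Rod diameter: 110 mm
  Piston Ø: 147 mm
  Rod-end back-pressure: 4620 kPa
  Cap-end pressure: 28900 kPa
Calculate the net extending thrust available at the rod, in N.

F ≈ 4.56e5 N

Cap-side area A_cap = π/4 × (147 mm)² = 16970 mm^2
Rod-side annular area A_ann = π/4 × (147² − 110²) = 7468 mm^2
Net thrust = P_cap·A_cap − P_rod·A_ann = 4.905e5 N − 34500 N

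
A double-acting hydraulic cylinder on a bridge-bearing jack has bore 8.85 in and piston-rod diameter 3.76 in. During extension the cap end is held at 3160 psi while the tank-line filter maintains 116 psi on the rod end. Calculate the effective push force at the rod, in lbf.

Cap-side area A_cap = π/4 × (8.85 in)² = 61.51 in^2
Rod-side annular area A_ann = π/4 × (8.85² − 3.76²) = 50.41 in^2
Net thrust = P_cap·A_cap − P_rod·A_ann = 1.944e5 lbf − 5848 lbf

F ≈ 1.89e5 lbf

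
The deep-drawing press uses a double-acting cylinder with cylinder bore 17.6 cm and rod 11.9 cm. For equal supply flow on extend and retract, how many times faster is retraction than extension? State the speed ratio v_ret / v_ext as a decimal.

v_ret/v_ext ≈ 1.84

Cap-side area A_cap = π/4 × (17.6 cm)² = 243.3 cm^2
Rod-side annular area A_ann = π/4 × (17.6² − 11.9²) = 132.1 cm^2
For equal Q, v ∝ 1/A, so v_ret/v_ext = A_cap/A_ann.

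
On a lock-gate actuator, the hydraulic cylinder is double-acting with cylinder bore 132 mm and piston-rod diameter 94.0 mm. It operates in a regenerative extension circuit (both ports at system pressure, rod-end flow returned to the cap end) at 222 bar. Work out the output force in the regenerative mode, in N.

F ≈ 1.54e5 N

With equal pressure on both faces, forces on the annular region cancel; the net push is pressure × rod cross-section.
Rod cross-section A_rod = π/4 × (94.0 mm)² = 6940 mm^2
F = P × A_rod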